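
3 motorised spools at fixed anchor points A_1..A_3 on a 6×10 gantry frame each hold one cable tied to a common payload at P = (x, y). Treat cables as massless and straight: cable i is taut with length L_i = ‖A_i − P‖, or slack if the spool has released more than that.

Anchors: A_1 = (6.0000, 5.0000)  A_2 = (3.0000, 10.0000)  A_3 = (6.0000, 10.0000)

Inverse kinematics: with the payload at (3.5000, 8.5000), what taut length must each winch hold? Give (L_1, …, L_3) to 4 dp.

cable 1: Δx=2.5000, Δy=-3.5000; L_1 = √(Δx²+Δy²) = 4.3012
cable 2: Δx=-0.5000, Δy=1.5000; L_2 = √(Δx²+Δy²) = 1.5811
cable 3: Δx=2.5000, Δy=1.5000; L_3 = √(Δx²+Δy²) = 2.9155

(4.3012, 1.5811, 2.9155)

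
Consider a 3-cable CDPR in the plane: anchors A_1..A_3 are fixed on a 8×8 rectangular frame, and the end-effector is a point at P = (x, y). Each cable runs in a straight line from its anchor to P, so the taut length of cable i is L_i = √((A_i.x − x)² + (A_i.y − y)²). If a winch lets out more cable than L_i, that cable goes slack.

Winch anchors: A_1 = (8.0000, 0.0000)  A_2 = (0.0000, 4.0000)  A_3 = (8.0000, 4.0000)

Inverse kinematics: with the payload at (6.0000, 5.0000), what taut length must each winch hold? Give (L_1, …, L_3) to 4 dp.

cable 1: Δx=2.0000, Δy=-5.0000; L_1 = √(Δx²+Δy²) = 5.3852
cable 2: Δx=-6.0000, Δy=-1.0000; L_2 = √(Δx²+Δy²) = 6.0828
cable 3: Δx=2.0000, Δy=-1.0000; L_3 = √(Δx²+Δy²) = 2.2361

(5.3852, 6.0828, 2.2361)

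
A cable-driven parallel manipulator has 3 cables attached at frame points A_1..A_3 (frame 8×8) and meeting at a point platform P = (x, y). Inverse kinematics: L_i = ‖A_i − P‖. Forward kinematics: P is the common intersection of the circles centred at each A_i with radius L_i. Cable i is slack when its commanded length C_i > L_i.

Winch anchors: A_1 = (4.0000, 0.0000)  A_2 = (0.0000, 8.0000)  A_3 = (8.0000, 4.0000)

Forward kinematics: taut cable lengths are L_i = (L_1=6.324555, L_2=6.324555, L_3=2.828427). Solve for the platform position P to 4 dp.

(6.0000, 6.0000)

circle eqns → linear via eq_j − eq_1; set k_j = A_j·A_j − L_j²
k_1 = 16.0000+0.0000−40.0000 = -24.0000
8.0000·x − 16.0000·y = k_1−k_2 = -48.0000
-8.0000·x − 8.0000·y = k_1−k_3 = -96.0000
solve first two rows → x=6.0000, y=6.0000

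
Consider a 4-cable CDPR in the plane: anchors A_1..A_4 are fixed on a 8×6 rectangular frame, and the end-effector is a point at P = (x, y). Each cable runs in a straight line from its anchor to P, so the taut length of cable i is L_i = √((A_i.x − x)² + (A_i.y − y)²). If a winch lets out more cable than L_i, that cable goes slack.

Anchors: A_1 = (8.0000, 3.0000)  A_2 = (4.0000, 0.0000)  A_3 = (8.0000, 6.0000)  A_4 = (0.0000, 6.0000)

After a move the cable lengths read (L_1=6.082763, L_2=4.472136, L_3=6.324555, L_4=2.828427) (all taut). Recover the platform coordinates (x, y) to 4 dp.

(2.0000, 4.0000)

circle eqns → linear via eq_j − eq_1; set c_j = A_j·A_j − L_j²
c_1 = 64.0000+9.0000−37.0000 = 36.0000
8.0000·x + 6.0000·y = c_1−c_2 = 40.0000
0.0000·x − 6.0000·y = c_1−c_3 = -24.0000
16.0000·x − 6.0000·y = c_1−c_4 = 8.0000
solve first two rows → x=2.0000, y=4.0000
check cable 4: ‖A_4−P‖² = 8.0000 ≈ L_4² = 8.0000 ✓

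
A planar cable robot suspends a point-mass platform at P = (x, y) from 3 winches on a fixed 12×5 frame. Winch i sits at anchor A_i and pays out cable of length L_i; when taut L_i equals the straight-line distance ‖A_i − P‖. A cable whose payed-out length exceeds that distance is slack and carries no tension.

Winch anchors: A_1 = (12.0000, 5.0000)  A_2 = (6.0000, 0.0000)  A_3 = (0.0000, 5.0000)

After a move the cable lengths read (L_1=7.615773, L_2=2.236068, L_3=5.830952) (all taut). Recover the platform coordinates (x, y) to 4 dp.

each cable: (A_i−P)·(A_i−P) = L_i²; let q_i = ‖A_i‖²−L_i²
q_1 = 144.0000+25.0000−58.0000 = 111.0000
row 1: 12.0000x + 10.0000y = 80.0000  (q_2=31.0000)
row 2: 24.0000x + 0.0000y = 120.0000  (q_3=-9.0000)
Cramer on rows 1–2 → x = 5.0000, y = 2.0000

(5.0000, 2.0000)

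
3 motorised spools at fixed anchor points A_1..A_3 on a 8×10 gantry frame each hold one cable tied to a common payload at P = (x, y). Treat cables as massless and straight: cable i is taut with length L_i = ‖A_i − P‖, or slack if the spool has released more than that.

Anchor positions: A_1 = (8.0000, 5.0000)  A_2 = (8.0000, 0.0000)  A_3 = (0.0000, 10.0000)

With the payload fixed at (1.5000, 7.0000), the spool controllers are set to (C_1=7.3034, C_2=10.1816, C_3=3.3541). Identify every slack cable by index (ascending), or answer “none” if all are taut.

i=1: geometric 6.8007 vs commanded 7.3034 ⇒ slack
i=2: geometric 9.5525 vs commanded 10.1816 ⇒ slack
i=3: geometric 3.3541 vs commanded 3.3541 ⇒ taut

1, 2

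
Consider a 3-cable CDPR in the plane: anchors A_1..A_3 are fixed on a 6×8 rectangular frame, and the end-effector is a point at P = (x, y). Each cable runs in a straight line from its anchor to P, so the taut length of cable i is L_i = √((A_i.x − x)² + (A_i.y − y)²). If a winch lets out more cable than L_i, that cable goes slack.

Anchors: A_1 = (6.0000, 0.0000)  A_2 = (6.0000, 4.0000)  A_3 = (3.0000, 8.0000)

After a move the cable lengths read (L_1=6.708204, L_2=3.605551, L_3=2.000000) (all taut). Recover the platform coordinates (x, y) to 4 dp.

(3.0000, 6.0000)

circle eqns → linear via eq_j − eq_1; set k_j = A_j·A_j − L_j²
k_1 = 36.0000+0.0000−45.0000 = -9.0000
0.0000·x − 8.0000·y = k_1−k_2 = -48.0000
6.0000·x − 16.0000·y = k_1−k_3 = -78.0000
solve first two rows → x=3.0000, y=6.0000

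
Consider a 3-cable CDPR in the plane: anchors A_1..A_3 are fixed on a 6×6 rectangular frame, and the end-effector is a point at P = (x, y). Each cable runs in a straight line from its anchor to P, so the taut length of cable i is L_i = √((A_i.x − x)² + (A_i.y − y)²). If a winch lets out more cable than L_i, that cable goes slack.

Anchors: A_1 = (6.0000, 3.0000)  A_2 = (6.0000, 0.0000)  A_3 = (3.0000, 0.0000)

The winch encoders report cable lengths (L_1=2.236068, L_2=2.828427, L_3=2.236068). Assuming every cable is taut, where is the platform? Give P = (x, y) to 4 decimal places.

expand ‖A_i−P‖²=L_i² and subtract eq 1 (q_i ≔ ‖A_i‖²−L_i²)
q_1 = 36.0000+9.0000−5.0000 = 40.0000
eq1−eq2 → [0.0000  6.0000]·P = 12.0000
eq1−eq3 → [6.0000  6.0000]·P = 36.0000
2×2 solve → P = (4.0000, 2.0000)

(4.0000, 2.0000)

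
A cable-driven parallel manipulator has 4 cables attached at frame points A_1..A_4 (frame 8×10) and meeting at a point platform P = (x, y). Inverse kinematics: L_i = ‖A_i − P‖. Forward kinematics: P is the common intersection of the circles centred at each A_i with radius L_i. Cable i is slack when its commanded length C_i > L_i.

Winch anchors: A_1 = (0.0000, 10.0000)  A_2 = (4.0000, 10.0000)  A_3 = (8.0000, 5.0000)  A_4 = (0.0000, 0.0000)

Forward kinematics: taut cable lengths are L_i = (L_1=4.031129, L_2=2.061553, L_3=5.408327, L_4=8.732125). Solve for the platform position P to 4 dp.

expand ‖A_i−P‖²=L_i² and subtract eq 1 (k_i ≔ ‖A_i‖²−L_i²)
k_1 = 0.0000+100.0000−16.2500 = 83.7500
eq1−eq2 → [-8.0000  0.0000]·P = -28.0000
eq1−eq3 → [-16.0000  10.0000]·P = 24.0000
eq1−eq4 → [0.0000  20.0000]·P = 160.0000
2×2 solve → P = (3.5000, 8.0000)
check cable 4: ‖A_4−P‖² = 76.2500 ≈ L_4² = 76.2500 ✓

(3.5000, 8.0000)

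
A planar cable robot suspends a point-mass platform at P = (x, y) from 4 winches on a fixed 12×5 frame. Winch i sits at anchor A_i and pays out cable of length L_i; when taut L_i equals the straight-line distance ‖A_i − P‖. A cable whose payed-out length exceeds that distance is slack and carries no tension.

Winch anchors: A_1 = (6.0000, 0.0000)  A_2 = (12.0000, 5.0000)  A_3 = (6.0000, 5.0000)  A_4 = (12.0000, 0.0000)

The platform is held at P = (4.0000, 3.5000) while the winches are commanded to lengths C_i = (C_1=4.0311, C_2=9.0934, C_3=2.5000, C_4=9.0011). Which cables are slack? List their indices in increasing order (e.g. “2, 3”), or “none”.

2, 4

cable 1: √((2.0000)²+(-3.5000)²)=4.0311, C_1=4.0311: taut
cable 2: √((8.0000)²+(1.5000)²)=8.1394, C_2=9.0934: slack
cable 3: √((2.0000)²+(1.5000)²)=2.5000, C_3=2.5000: taut
cable 4: √((8.0000)²+(-3.5000)²)=8.7321, C_4=9.0011: slack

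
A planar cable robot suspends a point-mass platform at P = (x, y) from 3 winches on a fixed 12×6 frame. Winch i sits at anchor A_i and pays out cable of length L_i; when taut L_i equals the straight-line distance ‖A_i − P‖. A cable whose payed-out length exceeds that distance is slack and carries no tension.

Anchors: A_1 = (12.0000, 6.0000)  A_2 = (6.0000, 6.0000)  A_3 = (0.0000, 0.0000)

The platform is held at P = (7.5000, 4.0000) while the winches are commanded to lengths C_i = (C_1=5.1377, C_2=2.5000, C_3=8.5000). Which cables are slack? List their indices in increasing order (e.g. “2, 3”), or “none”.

cable 1: √((4.5000)²+(2.0000)²)=4.9244, C_1=5.1377: slack
cable 2: √((-1.5000)²+(2.0000)²)=2.5000, C_2=2.5000: taut
cable 3: √((-7.5000)²+(-4.0000)²)=8.5000, C_3=8.5000: taut

1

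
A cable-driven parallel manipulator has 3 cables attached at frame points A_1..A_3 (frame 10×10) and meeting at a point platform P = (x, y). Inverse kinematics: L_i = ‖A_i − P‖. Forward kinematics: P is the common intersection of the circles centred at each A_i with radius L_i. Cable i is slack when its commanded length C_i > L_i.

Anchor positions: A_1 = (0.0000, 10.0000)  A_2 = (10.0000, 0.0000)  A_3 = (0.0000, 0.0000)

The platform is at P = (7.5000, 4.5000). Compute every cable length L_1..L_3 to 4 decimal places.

L_1: Δ = A_1−P = (-7.5000, 5.5000) → ‖Δ‖ = √86.5000 = 9.3005
L_2: Δ = A_2−P = (2.5000, -4.5000) → ‖Δ‖ = √26.5000 = 5.1478
L_3: Δ = A_3−P = (-7.5000, -4.5000) → ‖Δ‖ = √76.5000 = 8.7464

(9.3005, 5.1478, 8.7464)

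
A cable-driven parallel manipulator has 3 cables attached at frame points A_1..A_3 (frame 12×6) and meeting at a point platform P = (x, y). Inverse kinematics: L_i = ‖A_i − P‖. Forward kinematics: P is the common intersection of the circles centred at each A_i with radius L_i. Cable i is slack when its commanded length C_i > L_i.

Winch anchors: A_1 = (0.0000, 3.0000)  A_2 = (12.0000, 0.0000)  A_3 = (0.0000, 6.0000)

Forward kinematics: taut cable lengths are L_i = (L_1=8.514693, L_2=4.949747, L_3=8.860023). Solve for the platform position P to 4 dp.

circle eqns → linear via eq_j − eq_1; set k_j = A_j·A_j − L_j²
k_1 = 0.0000+9.0000−72.5000 = -63.5000
-24.0000·x + 6.0000·y = k_1−k_2 = -183.0000
0.0000·x − 6.0000·y = k_1−k_3 = -21.0000
solve first two rows → x=8.5000, y=3.5000

(8.5000, 3.5000)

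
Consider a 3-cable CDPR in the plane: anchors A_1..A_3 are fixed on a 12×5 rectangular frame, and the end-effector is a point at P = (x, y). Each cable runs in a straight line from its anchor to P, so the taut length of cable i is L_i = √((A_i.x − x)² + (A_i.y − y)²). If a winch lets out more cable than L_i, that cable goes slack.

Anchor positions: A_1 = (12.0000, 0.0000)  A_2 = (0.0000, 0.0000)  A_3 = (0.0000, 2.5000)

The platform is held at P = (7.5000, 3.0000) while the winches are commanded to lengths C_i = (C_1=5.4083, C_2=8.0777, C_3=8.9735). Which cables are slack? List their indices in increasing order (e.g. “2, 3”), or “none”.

cable 1: L_1 = ‖A_1−P‖ = 5.4083;  C_1 = 5.4083 → taut
cable 2: L_2 = ‖A_2−P‖ = 8.0777;  C_2 = 8.0777 → taut
cable 3: L_3 = ‖A_3−P‖ = 7.5166;  C_3 = 8.9735 → slack

3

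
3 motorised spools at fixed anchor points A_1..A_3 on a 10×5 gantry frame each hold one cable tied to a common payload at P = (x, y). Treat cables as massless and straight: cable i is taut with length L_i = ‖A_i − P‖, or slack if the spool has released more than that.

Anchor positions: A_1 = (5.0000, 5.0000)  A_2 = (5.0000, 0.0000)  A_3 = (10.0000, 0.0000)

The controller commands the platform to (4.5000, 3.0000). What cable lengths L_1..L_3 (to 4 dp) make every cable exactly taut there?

L_1 = √((5.0000−4.5000)² + (5.0000−3.0000)²) = 2.0616
L_2 = √((5.0000−4.5000)² + (0.0000−3.0000)²) = 3.0414
L_3 = √((10.0000−4.5000)² + (0.0000−3.0000)²) = 6.2650

(2.0616, 3.0414, 6.2650)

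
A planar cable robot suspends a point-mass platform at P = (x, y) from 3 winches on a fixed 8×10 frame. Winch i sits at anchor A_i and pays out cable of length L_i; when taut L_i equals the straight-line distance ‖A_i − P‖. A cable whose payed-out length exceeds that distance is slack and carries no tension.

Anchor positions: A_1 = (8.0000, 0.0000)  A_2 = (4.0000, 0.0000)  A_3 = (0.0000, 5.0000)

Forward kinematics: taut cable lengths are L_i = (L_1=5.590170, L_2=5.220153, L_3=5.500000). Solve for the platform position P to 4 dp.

(5.5000, 5.0000)

circle eqns → linear via eq_j − eq_1; set k_j = A_j·A_j − L_j²
k_1 = 64.0000+0.0000−31.2500 = 32.7500
8.0000·x + 0.0000·y = k_1−k_2 = 44.0000
16.0000·x − 10.0000·y = k_1−k_3 = 38.0000
solve first two rows → x=5.5000, y=5.0000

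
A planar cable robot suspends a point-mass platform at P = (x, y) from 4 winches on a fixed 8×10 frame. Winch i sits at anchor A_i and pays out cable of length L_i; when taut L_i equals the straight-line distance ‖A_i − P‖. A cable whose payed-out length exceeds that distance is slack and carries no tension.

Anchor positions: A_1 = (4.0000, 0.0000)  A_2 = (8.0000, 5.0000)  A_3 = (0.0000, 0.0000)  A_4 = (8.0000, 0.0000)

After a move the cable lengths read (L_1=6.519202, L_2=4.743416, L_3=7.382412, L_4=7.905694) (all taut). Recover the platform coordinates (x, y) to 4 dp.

circle eqns → linear via eq_j − eq_1; set c_j = A_j·A_j − L_j²
c_1 = 16.0000+0.0000−42.5000 = -26.5000
-8.0000·x − 10.0000·y = c_1−c_2 = -93.0000
8.0000·x + 0.0000·y = c_1−c_3 = 28.0000
-8.0000·x + 0.0000·y = c_1−c_4 = -28.0000
solve first two rows → x=3.5000, y=6.5000
check cable 4: ‖A_4−P‖² = 62.5000 ≈ L_4² = 62.5000 ✓

(3.5000, 6.5000)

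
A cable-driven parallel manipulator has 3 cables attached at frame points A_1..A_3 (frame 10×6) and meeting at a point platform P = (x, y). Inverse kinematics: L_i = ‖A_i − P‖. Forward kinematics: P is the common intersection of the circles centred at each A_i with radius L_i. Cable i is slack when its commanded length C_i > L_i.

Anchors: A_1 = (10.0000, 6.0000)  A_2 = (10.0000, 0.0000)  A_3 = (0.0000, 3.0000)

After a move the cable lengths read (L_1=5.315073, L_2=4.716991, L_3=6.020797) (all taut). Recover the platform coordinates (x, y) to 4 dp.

each cable: (A_i−P)·(A_i−P) = L_i²; let c_i = ‖A_i‖²−L_i²
c_1 = 100.0000+36.0000−28.2500 = 107.7500
row 1: 0.0000x + 12.0000y = 30.0000  (c_2=77.7500)
row 2: 20.0000x + 6.0000y = 135.0000  (c_3=-27.2500)
Cramer on rows 1–2 → x = 6.0000, y = 2.5000

(6.0000, 2.5000)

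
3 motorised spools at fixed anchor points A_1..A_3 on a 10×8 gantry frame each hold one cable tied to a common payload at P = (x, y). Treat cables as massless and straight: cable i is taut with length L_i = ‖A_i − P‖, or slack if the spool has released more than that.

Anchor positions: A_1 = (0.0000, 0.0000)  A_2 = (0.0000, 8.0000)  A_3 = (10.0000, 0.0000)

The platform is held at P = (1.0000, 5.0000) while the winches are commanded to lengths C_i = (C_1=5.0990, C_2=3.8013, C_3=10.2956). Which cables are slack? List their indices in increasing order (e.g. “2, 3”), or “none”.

2

i=1: geometric 5.0990 vs commanded 5.0990 ⇒ taut
i=2: geometric 3.1623 vs commanded 3.8013 ⇒ slack
i=3: geometric 10.2956 vs commanded 10.2956 ⇒ taut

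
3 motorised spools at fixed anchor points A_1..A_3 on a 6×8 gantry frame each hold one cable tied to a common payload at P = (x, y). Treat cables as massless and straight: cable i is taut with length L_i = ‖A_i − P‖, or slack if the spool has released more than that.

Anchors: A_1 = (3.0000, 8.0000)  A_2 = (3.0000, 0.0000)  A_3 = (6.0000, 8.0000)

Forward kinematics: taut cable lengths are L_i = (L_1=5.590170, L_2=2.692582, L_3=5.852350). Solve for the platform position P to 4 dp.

circle eqns → linear via eq_j − eq_1; set q_j = A_j·A_j − L_j²
q_1 = 9.0000+64.0000−31.2500 = 41.7500
0.0000·x + 16.0000·y = q_1−q_2 = 40.0000
-6.0000·x + 0.0000·y = q_1−q_3 = -24.0000
solve first two rows → x=4.0000, y=2.5000

(4.0000, 2.5000)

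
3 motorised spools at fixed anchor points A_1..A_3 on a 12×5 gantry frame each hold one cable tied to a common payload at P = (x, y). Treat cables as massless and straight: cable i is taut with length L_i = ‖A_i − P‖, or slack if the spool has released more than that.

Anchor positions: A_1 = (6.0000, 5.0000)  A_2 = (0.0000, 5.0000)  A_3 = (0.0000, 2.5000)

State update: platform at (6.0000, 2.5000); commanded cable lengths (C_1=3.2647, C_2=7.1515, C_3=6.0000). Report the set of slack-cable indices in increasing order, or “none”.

i=1: geometric 2.5000 vs commanded 3.2647 ⇒ slack
i=2: geometric 6.5000 vs commanded 7.1515 ⇒ slack
i=3: geometric 6.0000 vs commanded 6.0000 ⇒ taut

1, 2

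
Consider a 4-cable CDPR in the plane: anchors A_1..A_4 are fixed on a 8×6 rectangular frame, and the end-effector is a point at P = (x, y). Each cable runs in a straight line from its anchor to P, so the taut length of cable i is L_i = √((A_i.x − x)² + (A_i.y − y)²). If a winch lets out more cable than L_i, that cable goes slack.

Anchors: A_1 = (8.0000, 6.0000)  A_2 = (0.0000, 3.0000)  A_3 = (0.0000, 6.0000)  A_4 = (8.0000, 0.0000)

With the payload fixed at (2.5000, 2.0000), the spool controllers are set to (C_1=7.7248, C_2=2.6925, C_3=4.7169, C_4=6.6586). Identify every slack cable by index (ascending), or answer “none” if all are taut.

i=1: geometric 6.8007 vs commanded 7.7248 ⇒ slack
i=2: geometric 2.6926 vs commanded 2.6925 ⇒ taut
i=3: geometric 4.7170 vs commanded 4.7169 ⇒ taut
i=4: geometric 5.8523 vs commanded 6.6586 ⇒ slack

1, 4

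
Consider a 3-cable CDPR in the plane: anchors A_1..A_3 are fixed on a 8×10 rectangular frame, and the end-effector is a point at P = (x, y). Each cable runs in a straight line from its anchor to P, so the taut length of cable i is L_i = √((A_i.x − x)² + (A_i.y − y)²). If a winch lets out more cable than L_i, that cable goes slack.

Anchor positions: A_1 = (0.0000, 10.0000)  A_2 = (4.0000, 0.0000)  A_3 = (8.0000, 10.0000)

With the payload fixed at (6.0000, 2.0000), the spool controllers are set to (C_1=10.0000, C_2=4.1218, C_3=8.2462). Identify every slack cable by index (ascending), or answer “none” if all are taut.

2

i=1: geometric 10.0000 vs commanded 10.0000 ⇒ taut
i=2: geometric 2.8284 vs commanded 4.1218 ⇒ slack
i=3: geometric 8.2462 vs commanded 8.2462 ⇒ taut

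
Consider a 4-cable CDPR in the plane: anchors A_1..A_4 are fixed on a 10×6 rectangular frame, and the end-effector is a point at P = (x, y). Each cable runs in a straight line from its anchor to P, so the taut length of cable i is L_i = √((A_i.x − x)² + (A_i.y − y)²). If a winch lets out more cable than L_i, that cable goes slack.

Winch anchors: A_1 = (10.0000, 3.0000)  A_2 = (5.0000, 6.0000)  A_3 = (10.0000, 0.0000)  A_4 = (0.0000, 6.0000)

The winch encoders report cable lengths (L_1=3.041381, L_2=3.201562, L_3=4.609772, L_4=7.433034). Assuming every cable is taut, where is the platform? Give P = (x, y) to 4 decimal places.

expand ‖A_i−P‖²=L_i² and subtract eq 1 (k_i ≔ ‖A_i‖²−L_i²)
k_1 = 100.0000+9.0000−9.2500 = 99.7500
eq1−eq2 → [10.0000  -6.0000]·P = 49.0000
eq1−eq3 → [0.0000  6.0000]·P = 21.0000
eq1−eq4 → [20.0000  -6.0000]·P = 119.0000
2×2 solve → P = (7.0000, 3.5000)
check cable 4: ‖A_4−P‖² = 55.2500 ≈ L_4² = 55.2500 ✓

(7.0000, 3.5000)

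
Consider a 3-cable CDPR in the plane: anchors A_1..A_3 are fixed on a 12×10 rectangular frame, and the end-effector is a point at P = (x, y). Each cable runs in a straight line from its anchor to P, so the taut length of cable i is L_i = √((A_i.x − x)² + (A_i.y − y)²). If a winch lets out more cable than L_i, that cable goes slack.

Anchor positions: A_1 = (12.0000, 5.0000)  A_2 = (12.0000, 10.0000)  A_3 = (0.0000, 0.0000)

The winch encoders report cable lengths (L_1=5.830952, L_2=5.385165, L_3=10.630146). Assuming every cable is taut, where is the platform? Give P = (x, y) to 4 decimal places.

(7.0000, 8.0000)

each cable: (A_i−P)·(A_i−P) = L_i²; let q_i = ‖A_i‖²−L_i²
q_1 = 144.0000+25.0000−34.0000 = 135.0000
row 1: 0.0000x − 10.0000y = -80.0000  (q_2=215.0000)
row 2: 24.0000x + 10.0000y = 248.0000  (q_3=-113.0000)
Cramer on rows 1–2 → x = 7.0000, y = 8.0000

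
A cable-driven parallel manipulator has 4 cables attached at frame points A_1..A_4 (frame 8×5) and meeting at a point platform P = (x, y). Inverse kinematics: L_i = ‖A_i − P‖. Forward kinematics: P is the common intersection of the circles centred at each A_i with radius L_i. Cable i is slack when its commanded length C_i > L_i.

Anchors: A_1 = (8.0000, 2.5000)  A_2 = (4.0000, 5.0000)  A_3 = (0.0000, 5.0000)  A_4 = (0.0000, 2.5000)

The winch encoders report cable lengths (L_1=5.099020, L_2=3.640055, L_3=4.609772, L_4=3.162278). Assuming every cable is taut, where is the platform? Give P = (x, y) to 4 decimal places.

expand ‖A_i−P‖²=L_i² and subtract eq 1 (c_i ≔ ‖A_i‖²−L_i²)
c_1 = 64.0000+6.2500−26.0000 = 44.2500
eq1−eq2 → [8.0000  -5.0000]·P = 16.5000
eq1−eq3 → [16.0000  -5.0000]·P = 40.5000
eq1−eq4 → [16.0000  0.0000]·P = 48.0000
2×2 solve → P = (3.0000, 1.5000)
check cable 4: ‖A_4−P‖² = 10.0000 ≈ L_4² = 10.0000 ✓

(3.0000, 1.5000)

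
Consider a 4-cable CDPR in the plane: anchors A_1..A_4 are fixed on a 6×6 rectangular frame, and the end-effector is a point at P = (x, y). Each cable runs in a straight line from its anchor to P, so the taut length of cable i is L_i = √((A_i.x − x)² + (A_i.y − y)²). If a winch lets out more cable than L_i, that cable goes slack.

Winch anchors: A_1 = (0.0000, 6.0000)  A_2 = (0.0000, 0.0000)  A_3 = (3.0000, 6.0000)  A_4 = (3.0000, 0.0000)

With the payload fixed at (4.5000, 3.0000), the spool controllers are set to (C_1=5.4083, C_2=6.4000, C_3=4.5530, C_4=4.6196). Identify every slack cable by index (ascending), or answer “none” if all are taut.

2, 3, 4

cable 1: √((-4.5000)²+(3.0000)²)=5.4083, C_1=5.4083: taut
cable 2: √((-4.5000)²+(-3.0000)²)=5.4083, C_2=6.4000: slack
cable 3: √((-1.5000)²+(3.0000)²)=3.3541, C_3=4.5530: slack
cable 4: √((-1.5000)²+(-3.0000)²)=3.3541, C_4=4.6196: slack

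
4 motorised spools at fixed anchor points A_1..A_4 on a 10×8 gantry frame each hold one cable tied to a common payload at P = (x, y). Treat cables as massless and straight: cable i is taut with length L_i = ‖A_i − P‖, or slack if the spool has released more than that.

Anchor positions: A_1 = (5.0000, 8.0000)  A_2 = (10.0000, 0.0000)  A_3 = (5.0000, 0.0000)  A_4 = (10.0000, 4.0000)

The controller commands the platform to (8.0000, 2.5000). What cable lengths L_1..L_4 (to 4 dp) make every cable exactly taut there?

cable 1: Δx=-3.0000, Δy=5.5000; L_1 = √(Δx²+Δy²) = 6.2650
cable 2: Δx=2.0000, Δy=-2.5000; L_2 = √(Δx²+Δy²) = 3.2016
cable 3: Δx=-3.0000, Δy=-2.5000; L_3 = √(Δx²+Δy²) = 3.9051
cable 4: Δx=2.0000, Δy=1.5000; L_4 = √(Δx²+Δy²) = 2.5000

(6.2650, 3.2016, 3.9051, 2.5000)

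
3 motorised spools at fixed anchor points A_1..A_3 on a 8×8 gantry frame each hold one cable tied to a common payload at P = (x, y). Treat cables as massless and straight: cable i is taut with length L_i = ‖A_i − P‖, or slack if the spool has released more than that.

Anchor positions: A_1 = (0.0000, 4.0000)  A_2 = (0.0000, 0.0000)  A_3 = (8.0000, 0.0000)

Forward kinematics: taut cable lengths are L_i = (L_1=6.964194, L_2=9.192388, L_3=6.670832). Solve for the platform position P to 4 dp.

circle eqns → linear via eq_j − eq_1; set c_j = A_j·A_j − L_j²
c_1 = 0.0000+16.0000−48.5000 = -32.5000
0.0000·x + 8.0000·y = c_1−c_2 = 52.0000
-16.0000·x + 8.0000·y = c_1−c_3 = -52.0000
solve first two rows → x=6.5000, y=6.5000

(6.5000, 6.5000)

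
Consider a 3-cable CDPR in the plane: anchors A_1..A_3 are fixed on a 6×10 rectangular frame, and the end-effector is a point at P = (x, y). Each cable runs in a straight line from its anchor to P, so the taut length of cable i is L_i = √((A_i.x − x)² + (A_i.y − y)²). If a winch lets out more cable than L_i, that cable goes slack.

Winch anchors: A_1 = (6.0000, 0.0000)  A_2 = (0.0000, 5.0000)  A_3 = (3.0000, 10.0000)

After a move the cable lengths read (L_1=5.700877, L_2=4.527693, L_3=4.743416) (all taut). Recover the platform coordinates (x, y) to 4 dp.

(4.5000, 5.5000)

each cable: (A_i−P)·(A_i−P) = L_i²; let q_i = ‖A_i‖²−L_i²
q_1 = 36.0000+0.0000−32.5000 = 3.5000
row 1: 12.0000x − 10.0000y = -1.0000  (q_2=4.5000)
row 2: 6.0000x − 20.0000y = -83.0000  (q_3=86.5000)
Cramer on rows 1–2 → x = 4.5000, y = 5.5000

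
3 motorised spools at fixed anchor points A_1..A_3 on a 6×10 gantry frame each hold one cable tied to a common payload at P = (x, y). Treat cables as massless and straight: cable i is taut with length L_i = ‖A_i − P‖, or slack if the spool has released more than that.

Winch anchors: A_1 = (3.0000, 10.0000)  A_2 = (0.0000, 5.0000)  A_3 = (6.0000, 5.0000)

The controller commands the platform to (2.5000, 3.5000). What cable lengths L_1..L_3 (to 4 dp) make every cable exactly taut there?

cable 1: Δx=0.5000, Δy=6.5000; L_1 = √(Δx²+Δy²) = 6.5192
cable 2: Δx=-2.5000, Δy=1.5000; L_2 = √(Δx²+Δy²) = 2.9155
cable 3: Δx=3.5000, Δy=1.5000; L_3 = √(Δx²+Δy²) = 3.8079

(6.5192, 2.9155, 3.8079)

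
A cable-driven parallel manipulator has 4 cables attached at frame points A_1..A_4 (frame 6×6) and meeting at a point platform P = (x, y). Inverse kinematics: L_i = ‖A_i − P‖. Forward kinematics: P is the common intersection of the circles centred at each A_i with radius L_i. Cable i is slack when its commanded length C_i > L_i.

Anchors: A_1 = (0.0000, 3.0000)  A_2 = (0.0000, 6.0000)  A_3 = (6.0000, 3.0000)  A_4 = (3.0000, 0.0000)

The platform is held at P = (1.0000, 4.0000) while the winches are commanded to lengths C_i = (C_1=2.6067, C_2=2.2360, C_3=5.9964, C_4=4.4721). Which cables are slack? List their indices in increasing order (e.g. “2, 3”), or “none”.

cable 1: L_1 = ‖A_1−P‖ = 1.4142;  C_1 = 2.6067 → slack
cable 2: L_2 = ‖A_2−P‖ = 2.2361;  C_2 = 2.2360 → taut
cable 3: L_3 = ‖A_3−P‖ = 5.0990;  C_3 = 5.9964 → slack
cable 4: L_4 = ‖A_4−P‖ = 4.4721;  C_4 = 4.4721 → taut

1, 3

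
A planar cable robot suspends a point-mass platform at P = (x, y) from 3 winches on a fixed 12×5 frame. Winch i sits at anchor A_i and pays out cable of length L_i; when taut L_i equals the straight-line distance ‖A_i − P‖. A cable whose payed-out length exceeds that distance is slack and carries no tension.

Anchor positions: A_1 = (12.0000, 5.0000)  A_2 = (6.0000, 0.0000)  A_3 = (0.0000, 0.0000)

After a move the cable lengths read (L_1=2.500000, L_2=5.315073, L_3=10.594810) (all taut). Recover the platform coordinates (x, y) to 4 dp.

(10.0000, 3.5000)

each cable: (A_i−P)·(A_i−P) = L_i²; let q_i = ‖A_i‖²−L_i²
q_1 = 144.0000+25.0000−6.2500 = 162.7500
row 1: 12.0000x + 10.0000y = 155.0000  (q_2=7.7500)
row 2: 24.0000x + 10.0000y = 275.0000  (q_3=-112.2500)
Cramer on rows 1–2 → x = 10.0000, y = 3.5000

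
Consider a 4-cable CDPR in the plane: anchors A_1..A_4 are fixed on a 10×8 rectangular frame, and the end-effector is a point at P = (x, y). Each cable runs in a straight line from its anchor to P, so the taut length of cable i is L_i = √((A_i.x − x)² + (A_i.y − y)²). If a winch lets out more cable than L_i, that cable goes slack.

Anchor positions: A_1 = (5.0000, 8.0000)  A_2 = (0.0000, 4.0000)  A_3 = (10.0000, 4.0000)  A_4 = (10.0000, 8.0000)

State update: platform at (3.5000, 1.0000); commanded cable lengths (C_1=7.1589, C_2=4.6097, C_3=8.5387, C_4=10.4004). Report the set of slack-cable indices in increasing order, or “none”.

i=1: geometric 7.1589 vs commanded 7.1589 ⇒ taut
i=2: geometric 4.6098 vs commanded 4.6097 ⇒ taut
i=3: geometric 7.1589 vs commanded 8.5387 ⇒ slack
i=4: geometric 9.5525 vs commanded 10.4004 ⇒ slack

3, 4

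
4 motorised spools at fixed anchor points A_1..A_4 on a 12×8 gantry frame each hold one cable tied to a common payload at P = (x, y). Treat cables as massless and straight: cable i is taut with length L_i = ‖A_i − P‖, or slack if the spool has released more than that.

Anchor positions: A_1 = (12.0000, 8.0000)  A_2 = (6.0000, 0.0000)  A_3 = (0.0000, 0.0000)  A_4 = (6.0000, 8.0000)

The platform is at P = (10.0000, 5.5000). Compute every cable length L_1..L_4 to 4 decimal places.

(3.2016, 6.8007, 11.4127, 4.7170)

L_1 = √((12.0000−10.0000)² + (8.0000−5.5000)²) = 3.2016
L_2 = √((6.0000−10.0000)² + (0.0000−5.5000)²) = 6.8007
L_3 = √((0.0000−10.0000)² + (0.0000−5.5000)²) = 11.4127
L_4 = √((6.0000−10.0000)² + (8.0000−5.5000)²) = 4.7170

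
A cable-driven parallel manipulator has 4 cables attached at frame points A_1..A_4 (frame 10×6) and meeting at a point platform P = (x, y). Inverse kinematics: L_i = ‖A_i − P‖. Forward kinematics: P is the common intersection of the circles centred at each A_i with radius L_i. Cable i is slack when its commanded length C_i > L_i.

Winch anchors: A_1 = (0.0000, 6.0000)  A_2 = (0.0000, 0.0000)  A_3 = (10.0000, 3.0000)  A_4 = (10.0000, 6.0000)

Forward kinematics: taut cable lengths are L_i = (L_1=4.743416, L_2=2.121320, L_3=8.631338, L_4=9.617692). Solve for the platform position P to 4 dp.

(1.5000, 1.5000)

each cable: (A_i−P)·(A_i−P) = L_i²; let k_i = ‖A_i‖²−L_i²
k_1 = 0.0000+36.0000−22.5000 = 13.5000
row 1: 0.0000x + 12.0000y = 18.0000  (k_2=-4.5000)
row 2: -20.0000x + 6.0000y = -21.0000  (k_3=34.5000)
row 3: -20.0000x + 0.0000y = -30.0000  (k_4=43.5000)
Cramer on rows 1–2 → x = 1.5000, y = 1.5000
check cable 4: ‖A_4−P‖² = 92.5000 ≈ L_4² = 92.5000 ✓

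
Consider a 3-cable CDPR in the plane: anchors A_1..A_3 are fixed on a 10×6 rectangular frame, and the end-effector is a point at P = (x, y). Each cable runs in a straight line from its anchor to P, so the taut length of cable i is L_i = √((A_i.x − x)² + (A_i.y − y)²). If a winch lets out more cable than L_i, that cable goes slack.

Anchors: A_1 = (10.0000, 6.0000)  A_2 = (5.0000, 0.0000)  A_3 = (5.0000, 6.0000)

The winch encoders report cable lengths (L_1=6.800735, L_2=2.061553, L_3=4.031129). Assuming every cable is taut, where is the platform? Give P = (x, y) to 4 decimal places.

expand ‖A_i−P‖²=L_i² and subtract eq 1 (q_i ≔ ‖A_i‖²−L_i²)
q_1 = 100.0000+36.0000−46.2500 = 89.7500
eq1−eq2 → [10.0000  12.0000]·P = 69.0000
eq1−eq3 → [10.0000  0.0000]·P = 45.0000
2×2 solve → P = (4.5000, 2.0000)

(4.5000, 2.0000)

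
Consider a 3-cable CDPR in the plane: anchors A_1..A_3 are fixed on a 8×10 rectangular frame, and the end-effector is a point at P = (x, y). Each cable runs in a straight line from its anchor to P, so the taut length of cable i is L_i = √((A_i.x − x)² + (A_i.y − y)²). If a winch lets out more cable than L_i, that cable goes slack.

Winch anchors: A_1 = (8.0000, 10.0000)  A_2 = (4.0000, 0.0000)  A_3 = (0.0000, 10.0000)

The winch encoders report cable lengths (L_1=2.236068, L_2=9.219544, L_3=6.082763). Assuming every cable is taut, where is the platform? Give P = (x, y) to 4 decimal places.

circle eqns → linear via eq_j − eq_1; set q_j = A_j·A_j − L_j²
q_1 = 64.0000+100.0000−5.0000 = 159.0000
8.0000·x + 20.0000·y = q_1−q_2 = 228.0000
16.0000·x + 0.0000·y = q_1−q_3 = 96.0000
solve first two rows → x=6.0000, y=9.0000

(6.0000, 9.0000)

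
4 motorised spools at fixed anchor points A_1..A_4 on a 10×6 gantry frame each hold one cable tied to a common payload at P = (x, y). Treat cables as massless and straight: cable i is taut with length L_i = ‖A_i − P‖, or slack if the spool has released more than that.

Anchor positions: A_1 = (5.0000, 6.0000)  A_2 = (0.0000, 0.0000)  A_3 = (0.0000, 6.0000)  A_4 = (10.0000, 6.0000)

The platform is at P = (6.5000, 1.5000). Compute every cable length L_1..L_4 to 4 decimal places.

(4.7434, 6.6708, 7.9057, 5.7009)

L_1: Δ = A_1−P = (-1.5000, 4.5000) → ‖Δ‖ = √22.5000 = 4.7434
L_2: Δ = A_2−P = (-6.5000, -1.5000) → ‖Δ‖ = √44.5000 = 6.6708
L_3: Δ = A_3−P = (-6.5000, 4.5000) → ‖Δ‖ = √62.5000 = 7.9057
L_4: Δ = A_4−P = (3.5000, 4.5000) → ‖Δ‖ = √32.5000 = 5.7009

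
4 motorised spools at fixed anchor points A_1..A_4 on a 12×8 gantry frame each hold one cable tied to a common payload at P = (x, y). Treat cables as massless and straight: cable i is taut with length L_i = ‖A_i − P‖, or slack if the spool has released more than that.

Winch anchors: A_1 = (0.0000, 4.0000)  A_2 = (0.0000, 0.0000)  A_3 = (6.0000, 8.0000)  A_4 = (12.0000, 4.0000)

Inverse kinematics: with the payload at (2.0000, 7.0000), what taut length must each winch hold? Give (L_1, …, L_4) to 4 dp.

(3.6056, 7.2801, 4.1231, 10.4403)

cable 1: Δx=-2.0000, Δy=-3.0000; L_1 = √(Δx²+Δy²) = 3.6056
cable 2: Δx=-2.0000, Δy=-7.0000; L_2 = √(Δx²+Δy²) = 7.2801
cable 3: Δx=4.0000, Δy=1.0000; L_3 = √(Δx²+Δy²) = 4.1231
cable 4: Δx=10.0000, Δy=-3.0000; L_4 = √(Δx²+Δy²) = 10.4403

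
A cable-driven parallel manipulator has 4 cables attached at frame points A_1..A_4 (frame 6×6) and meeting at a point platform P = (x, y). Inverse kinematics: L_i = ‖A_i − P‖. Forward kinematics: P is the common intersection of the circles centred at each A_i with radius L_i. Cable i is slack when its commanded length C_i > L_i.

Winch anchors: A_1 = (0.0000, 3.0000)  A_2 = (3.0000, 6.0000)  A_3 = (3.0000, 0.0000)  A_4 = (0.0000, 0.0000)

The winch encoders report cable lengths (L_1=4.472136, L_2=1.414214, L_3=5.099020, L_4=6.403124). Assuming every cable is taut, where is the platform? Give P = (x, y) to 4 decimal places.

(4.0000, 5.0000)

expand ‖A_i−P‖²=L_i² and subtract eq 1 (k_i ≔ ‖A_i‖²−L_i²)
k_1 = 0.0000+9.0000−20.0000 = -11.0000
eq1−eq2 → [-6.0000  -6.0000]·P = -54.0000
eq1−eq3 → [-6.0000  6.0000]·P = 6.0000
eq1−eq4 → [0.0000  6.0000]·P = 30.0000
2×2 solve → P = (4.0000, 5.0000)
check cable 4: ‖A_4−P‖² = 41.0000 ≈ L_4² = 41.0000 ✓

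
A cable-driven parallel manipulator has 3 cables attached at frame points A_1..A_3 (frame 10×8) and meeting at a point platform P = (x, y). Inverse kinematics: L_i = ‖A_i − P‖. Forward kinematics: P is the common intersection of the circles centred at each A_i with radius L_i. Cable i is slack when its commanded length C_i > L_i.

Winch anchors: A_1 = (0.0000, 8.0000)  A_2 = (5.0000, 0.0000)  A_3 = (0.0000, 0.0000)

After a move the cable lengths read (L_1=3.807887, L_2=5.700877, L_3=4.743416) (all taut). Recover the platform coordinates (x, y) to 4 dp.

expand ‖A_i−P‖²=L_i² and subtract eq 1 (k_i ≔ ‖A_i‖²−L_i²)
k_1 = 0.0000+64.0000−14.5000 = 49.5000
eq1−eq2 → [-10.0000  16.0000]·P = 57.0000
eq1−eq3 → [0.0000  16.0000]·P = 72.0000
2×2 solve → P = (1.5000, 4.5000)

(1.5000, 4.5000)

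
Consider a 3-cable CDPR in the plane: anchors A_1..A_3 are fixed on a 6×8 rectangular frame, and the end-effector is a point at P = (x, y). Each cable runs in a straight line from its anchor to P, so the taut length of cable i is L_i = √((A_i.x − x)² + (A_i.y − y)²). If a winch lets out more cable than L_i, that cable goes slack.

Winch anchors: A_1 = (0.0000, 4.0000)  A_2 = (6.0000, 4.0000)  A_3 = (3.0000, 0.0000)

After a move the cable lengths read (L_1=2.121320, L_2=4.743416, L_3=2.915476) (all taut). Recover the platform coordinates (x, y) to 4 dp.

(1.5000, 2.5000)

expand ‖A_i−P‖²=L_i² and subtract eq 1 (c_i ≔ ‖A_i‖²−L_i²)
c_1 = 0.0000+16.0000−4.5000 = 11.5000
eq1−eq2 → [-12.0000  0.0000]·P = -18.0000
eq1−eq3 → [-6.0000  8.0000]·P = 11.0000
2×2 solve → P = (1.5000, 2.5000)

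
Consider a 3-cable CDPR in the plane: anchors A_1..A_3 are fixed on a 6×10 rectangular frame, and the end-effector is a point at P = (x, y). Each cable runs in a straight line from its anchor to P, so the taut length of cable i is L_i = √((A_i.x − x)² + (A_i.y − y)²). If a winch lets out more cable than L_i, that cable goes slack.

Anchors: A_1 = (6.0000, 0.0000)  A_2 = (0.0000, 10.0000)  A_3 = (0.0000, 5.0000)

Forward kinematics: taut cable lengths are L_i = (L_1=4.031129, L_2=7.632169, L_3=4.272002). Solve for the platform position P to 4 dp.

(4.0000, 3.5000)

circle eqns → linear via eq_j − eq_1; set c_j = A_j·A_j − L_j²
c_1 = 36.0000+0.0000−16.2500 = 19.7500
12.0000·x − 20.0000·y = c_1−c_2 = -22.0000
12.0000·x − 10.0000·y = c_1−c_3 = 13.0000
solve first two rows → x=4.0000, y=3.5000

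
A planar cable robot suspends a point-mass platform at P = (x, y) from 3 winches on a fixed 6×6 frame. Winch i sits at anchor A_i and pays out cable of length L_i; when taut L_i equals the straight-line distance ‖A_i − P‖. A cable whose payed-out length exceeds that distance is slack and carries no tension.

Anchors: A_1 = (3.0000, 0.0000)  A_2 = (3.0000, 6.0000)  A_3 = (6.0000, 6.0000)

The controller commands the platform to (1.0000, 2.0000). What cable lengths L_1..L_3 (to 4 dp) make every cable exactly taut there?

(2.8284, 4.4721, 6.4031)

L_1 = √((3.0000−1.0000)² + (0.0000−2.0000)²) = 2.8284
L_2 = √((3.0000−1.0000)² + (6.0000−2.0000)²) = 4.4721
L_3 = √((6.0000−1.0000)² + (6.0000−2.0000)²) = 6.4031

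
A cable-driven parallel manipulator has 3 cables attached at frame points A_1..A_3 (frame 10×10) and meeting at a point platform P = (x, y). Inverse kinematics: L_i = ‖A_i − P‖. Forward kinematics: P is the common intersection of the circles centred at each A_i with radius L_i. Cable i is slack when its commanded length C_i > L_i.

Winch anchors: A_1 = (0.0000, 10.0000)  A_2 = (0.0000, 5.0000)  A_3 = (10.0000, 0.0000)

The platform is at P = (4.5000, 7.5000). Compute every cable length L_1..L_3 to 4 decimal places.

cable 1: Δx=-4.5000, Δy=2.5000; L_1 = √(Δx²+Δy²) = 5.1478
cable 2: Δx=-4.5000, Δy=-2.5000; L_2 = √(Δx²+Δy²) = 5.1478
cable 3: Δx=5.5000, Δy=-7.5000; L_3 = √(Δx²+Δy²) = 9.3005

(5.1478, 5.1478, 9.3005)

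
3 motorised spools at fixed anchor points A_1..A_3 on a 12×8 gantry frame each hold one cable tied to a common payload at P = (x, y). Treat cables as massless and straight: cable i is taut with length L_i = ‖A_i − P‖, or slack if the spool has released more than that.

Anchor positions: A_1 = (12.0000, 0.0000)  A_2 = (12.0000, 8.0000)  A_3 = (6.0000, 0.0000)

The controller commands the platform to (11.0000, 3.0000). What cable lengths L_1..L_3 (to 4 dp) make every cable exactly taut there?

(3.1623, 5.0990, 5.8310)

L_1 = √((12.0000−11.0000)² + (0.0000−3.0000)²) = 3.1623
L_2 = √((12.0000−11.0000)² + (8.0000−3.0000)²) = 5.0990
L_3 = √((6.0000−11.0000)² + (0.0000−3.0000)²) = 5.8310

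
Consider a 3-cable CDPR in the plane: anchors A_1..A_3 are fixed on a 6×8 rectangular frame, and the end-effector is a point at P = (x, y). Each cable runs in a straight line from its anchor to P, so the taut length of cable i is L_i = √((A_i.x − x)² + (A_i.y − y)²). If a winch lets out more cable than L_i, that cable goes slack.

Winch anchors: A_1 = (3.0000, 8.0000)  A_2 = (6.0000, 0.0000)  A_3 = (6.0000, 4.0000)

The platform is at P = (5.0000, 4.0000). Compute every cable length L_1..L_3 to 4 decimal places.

(4.4721, 4.1231, 1.0000)

cable 1: Δx=-2.0000, Δy=4.0000; L_1 = √(Δx²+Δy²) = 4.4721
cable 2: Δx=1.0000, Δy=-4.0000; L_2 = √(Δx²+Δy²) = 4.1231
cable 3: Δx=1.0000, Δy=0.0000; L_3 = √(Δx²+Δy²) = 1.0000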